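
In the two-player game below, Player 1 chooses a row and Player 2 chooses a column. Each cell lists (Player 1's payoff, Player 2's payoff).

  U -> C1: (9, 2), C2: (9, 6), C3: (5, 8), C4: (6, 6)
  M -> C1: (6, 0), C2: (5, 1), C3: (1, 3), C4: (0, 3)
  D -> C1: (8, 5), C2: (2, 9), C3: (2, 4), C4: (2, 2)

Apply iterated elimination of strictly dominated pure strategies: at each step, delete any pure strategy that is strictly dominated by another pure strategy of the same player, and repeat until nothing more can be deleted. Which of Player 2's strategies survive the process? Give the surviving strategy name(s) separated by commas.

C3

For Player 1, U strictly dominates M on the remaining columns (C1: 9>6, C2: 9>5, C3: 5>1, C4: 6>0); eliminate M.
Player 1's strategy D is strictly dominated by U (C1: 9>8, C2: 9>2, C3: 5>2, C4: 6>2) and is removed.
Column C1 is eliminated: C2 beats it against every remaining row (U: 6>2).
Column C2 is eliminated: C3 beats it against every remaining row (U: 8>6).
Column C4 is eliminated: C3 beats it against every remaining row (U: 8>6).
Among the remaining strategies, none is strictly dominated by another pure strategy of the same player, so the elimination stops.
Surviving strategies — Player 1: {U}; Player 2: {C3}.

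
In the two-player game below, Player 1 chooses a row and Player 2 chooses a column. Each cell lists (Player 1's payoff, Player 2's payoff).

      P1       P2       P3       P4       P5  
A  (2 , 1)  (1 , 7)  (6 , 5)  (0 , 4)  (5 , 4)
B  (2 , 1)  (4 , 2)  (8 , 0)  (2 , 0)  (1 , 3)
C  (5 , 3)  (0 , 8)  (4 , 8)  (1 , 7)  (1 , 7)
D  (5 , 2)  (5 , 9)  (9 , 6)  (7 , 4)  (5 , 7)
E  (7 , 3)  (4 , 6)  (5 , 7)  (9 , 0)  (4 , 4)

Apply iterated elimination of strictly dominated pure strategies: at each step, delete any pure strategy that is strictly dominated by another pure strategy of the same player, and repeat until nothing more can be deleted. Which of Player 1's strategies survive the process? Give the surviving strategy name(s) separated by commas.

For Player 1, D strictly dominates B on the remaining columns (P1: 5>2, P2: 5>4, P3: 9>8, P4: 7>2, P5: 5>1); eliminate B.
For Player 1, E strictly dominates C on the remaining columns (P1: 7>5, P2: 4>0, P3: 5>4, P4: 9>1, P5: 4>1); eliminate C.
Column P1 is eliminated: P2 beats it against every remaining row (A: 7>1, D: 9>2, E: 6>3).
For Player 2, P2 strictly dominates P4 on the remaining rows (A: 7>4, D: 9>4, E: 6>0); eliminate P4.
For Player 1, D strictly dominates E on the remaining columns (P2: 5>4, P3: 9>5, P5: 5>4); eliminate E.
Column P3 is eliminated: P2 beats it against every remaining row (A: 7>5, D: 9>6).
Column P5 is eliminated: P2 beats it against every remaining row (A: 7>4, D: 9>7).
Row A is eliminated: D beats it against every remaining column (P2: 5>1).
Among the remaining strategies, none is strictly dominated by another pure strategy of the same player, so the elimination stops.
Surviving strategies — Player 1: {D}; Player 2: {P2}.

D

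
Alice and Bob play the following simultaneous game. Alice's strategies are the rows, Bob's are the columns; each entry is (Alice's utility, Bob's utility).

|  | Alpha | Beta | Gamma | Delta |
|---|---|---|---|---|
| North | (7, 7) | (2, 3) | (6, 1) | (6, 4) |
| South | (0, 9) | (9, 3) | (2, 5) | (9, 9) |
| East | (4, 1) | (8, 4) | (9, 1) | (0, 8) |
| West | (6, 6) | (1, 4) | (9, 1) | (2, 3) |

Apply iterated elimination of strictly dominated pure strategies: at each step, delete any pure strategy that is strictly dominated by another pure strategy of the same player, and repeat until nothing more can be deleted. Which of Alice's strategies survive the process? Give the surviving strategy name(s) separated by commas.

Bob's strategy Gamma is strictly dominated by Delta (North: 4>1, South: 9>5, East: 8>1, West: 3>1) and is removed.
For Alice, North strictly dominates West on the remaining columns (Alpha: 7>6, Beta: 2>1, Delta: 6>2); eliminate West.
Bob's strategy Beta is strictly dominated by Delta (North: 4>3, South: 9>3, East: 8>4) and is removed.
For Alice, North strictly dominates East on the remaining columns (Alpha: 7>4, Delta: 6>0); eliminate East.
Among the remaining strategies, none is strictly dominated by another pure strategy of the same player, so the elimination stops.
Surviving strategies — Alice: {North, South}; Bob: {Alpha, Delta}.

North, South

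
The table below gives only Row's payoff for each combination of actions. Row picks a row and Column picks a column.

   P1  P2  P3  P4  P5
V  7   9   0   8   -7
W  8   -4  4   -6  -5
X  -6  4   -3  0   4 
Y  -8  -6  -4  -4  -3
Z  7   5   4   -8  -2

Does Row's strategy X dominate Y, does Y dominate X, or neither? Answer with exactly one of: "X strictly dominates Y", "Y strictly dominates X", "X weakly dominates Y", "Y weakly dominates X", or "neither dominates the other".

Compare X to Y across each opponent action: P1: -6>-8, P2: 4>-6, P3: -3>-4, P4: 0>-4, P5: 4>-3.
Every comparison favours X, so X strictly dominates Y.

X strictly dominates Y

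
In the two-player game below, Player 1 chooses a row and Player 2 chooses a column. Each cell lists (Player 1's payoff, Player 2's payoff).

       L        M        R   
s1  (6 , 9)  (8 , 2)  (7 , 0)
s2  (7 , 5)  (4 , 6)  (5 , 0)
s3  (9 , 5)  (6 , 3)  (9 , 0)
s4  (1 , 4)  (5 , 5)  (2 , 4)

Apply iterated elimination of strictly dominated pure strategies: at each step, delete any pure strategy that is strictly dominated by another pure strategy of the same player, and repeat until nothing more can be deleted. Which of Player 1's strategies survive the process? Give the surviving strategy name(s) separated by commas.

s3

For Player 1, s3 strictly dominates s2 on the remaining columns (L: 9>7, M: 6>4, R: 9>5); eliminate s2.
Row s4 is eliminated: s1 beats it against every remaining column (L: 6>1, M: 8>5, R: 7>2).
For Player 2, L strictly dominates M on the remaining rows (s1: 9>2, s3: 5>3); eliminate M.
Row s1 is eliminated: s3 beats it against every remaining column (L: 9>6, R: 9>7).
Player 2's strategy R is strictly dominated by L (s3: 5>0) and is removed.
Among the remaining strategies, none is strictly dominated by another pure strategy of the same player, so the elimination stops.
Surviving strategies — Player 1: {s3}; Player 2: {L}.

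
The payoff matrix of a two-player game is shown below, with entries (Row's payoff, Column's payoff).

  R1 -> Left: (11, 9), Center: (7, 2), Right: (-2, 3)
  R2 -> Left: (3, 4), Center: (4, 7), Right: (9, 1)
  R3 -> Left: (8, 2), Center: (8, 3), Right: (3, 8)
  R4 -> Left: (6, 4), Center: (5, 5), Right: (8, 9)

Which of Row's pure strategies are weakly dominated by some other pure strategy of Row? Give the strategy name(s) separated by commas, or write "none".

none

R1: no other strategy beats it everywhere (R2 at Left (11>3); R3 at Left (11>8); R4 at Left (11>6)).
R2: no other strategy beats it everywhere (R1 at Right (9>-2); R3 at Right (9>3); R4 at Right (9>8)).
Nothing dominates R3: R1 at Center (8>7); R2 at Left (8>3); R4 at Left (8>6).
R4 is not dominated — it holds its own against R1 at Right (8>-2); R2 at Left (6>3); R3 at Right (8>3).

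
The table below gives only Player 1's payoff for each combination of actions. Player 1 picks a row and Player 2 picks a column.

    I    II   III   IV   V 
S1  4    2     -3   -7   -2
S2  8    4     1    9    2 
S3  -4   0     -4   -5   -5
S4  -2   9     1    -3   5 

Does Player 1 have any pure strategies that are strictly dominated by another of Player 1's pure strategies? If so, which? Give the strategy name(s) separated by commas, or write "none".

S1, S3

S1 is strictly dominated by S2 (I: 8>4, II: 4>2, III: 1>-3, IV: 9>-7, V: 2>-2).
Nothing dominates S2: S1 at I (8>4); S3 at I (8>-4); S4 at I (8>-2).
S2 strictly dominates S3 — I: 8>-4, II: 4>0, III: 1>-4, IV: 9>-5, V: 2>-5.
S4: no other strategy beats it everywhere (S1 at II (9>2); S2 at II (9>4); S3 at I (-2>-4)).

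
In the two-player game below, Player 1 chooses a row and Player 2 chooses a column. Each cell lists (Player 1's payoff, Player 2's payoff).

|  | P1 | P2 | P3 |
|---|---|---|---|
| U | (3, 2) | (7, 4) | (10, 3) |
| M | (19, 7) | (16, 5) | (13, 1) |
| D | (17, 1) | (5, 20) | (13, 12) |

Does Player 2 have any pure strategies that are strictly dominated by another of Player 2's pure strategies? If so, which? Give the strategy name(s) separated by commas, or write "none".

P3

Nothing dominates P1: P2 at M (7>5); P3 at M (7>1).
P2: no other strategy beats it everywhere (P1 at U (4>2); P3 at U (4>3)).
P2 strictly dominates P3 — U: 4>3, M: 5>1, D: 20>12.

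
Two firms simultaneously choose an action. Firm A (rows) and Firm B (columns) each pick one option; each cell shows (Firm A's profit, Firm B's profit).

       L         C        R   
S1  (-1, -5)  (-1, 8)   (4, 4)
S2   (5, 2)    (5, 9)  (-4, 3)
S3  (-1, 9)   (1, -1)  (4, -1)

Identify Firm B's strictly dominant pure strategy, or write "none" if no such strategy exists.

L fails to dominate C at S1 (-5<8).
C fails to dominate L at S3 (-1<9).
R fails to dominate L at S3 (-1<9).
No single strategy dominates all the others.

none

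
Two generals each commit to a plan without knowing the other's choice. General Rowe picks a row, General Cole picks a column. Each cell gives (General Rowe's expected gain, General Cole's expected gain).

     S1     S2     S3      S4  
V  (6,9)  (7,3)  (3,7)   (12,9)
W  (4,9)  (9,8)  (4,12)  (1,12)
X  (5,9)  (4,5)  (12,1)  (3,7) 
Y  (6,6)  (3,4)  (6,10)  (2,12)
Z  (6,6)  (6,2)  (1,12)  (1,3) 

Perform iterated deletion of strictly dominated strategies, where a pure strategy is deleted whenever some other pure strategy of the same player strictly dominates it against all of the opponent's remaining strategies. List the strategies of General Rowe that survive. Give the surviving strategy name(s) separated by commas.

V, X, Y, Z

For General Cole, S1 strictly dominates S2 on the remaining rows (V: 9>3, W: 9>8, X: 9>5, Y: 6>4, Z: 6>2); eliminate S2.
General Rowe's strategy W is strictly dominated by X (S1: 5>4, S3: 12>4, S4: 3>1) and is removed.
Among the remaining strategies, none is strictly dominated by another pure strategy of the same player, so the elimination stops.
Surviving strategies — General Rowe: {V, X, Y, Z}; General Cole: {S1, S3, S4}.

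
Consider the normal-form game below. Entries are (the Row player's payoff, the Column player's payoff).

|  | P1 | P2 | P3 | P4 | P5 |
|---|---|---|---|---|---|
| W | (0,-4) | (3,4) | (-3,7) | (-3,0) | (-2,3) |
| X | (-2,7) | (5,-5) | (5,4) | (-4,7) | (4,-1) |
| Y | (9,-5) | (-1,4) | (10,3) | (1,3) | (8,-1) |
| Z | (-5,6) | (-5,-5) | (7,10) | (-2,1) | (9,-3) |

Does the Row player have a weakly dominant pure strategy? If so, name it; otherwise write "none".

W fails to dominate X at P2 (3<5).
X fails to dominate W at P1 (-2<0).
Y fails to dominate W at P2 (-1<3).
Z fails to dominate W at P1 (-5<0).
No single strategy dominates all the others.

none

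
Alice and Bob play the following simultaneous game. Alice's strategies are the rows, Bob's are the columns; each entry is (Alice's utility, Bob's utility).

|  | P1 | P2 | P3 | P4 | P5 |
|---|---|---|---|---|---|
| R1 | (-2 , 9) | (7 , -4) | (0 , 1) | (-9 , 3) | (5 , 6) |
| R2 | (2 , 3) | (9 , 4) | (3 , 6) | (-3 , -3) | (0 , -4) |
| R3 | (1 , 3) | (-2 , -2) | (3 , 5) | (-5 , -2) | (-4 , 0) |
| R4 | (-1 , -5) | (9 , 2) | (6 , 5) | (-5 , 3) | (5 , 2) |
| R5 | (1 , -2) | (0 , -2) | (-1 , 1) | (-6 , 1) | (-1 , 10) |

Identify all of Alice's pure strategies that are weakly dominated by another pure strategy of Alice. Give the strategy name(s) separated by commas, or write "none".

R1: dominated, since R4 does at least as well everywhere (P1: -1>-2, P2: 9>7, P3: 6>0, P4: -5>-9, P5: 5=5).
R2 is not dominated — it holds its own against R1 at P1 (2>-2); R3 at P1 (2>1); R4 at P1 (2>-1); R5 at P1 (2>1).
R3 is weakly dominated by R2 (P1: 2>1, P2: 9>-2, P3: 3=3, P4: -3>-5, P5: 0>-4).
R4 is not dominated — it holds its own against R1 at P1 (-1>-2); R2 at P3 (6>3); R3 at P2 (9>-2); R5 at P2 (9>0).
R5 is weakly dominated by R2 (P1: 2>1, P2: 9>0, P3: 3>-1, P4: -3>-6, P5: 0>-1).

R1, R3, R5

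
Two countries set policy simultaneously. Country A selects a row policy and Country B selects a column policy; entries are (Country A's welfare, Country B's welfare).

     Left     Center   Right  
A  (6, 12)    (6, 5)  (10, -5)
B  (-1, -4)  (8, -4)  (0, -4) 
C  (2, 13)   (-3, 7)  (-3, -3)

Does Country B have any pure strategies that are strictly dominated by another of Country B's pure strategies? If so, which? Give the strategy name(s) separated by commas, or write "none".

none

Left is not dominated — it holds its own against Center at A (12>5); Right at A (12>-5).
Center: no other strategy beats it everywhere (Left at B (-4=-4); Right at A (5>-5)).
Nothing dominates Right: Left at B (-4=-4); Center at B (-4=-4).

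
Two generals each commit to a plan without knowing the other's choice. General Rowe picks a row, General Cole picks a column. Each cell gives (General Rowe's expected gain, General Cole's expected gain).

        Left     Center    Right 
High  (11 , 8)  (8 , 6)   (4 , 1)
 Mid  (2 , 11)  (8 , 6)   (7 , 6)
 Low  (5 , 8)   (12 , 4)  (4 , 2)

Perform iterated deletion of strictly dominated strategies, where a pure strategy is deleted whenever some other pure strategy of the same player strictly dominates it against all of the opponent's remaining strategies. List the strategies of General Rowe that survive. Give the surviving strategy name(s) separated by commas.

For General Cole, Left strictly dominates Center on the remaining rows (High: 8>6, Mid: 11>6, Low: 8>4); eliminate Center.
General Cole's strategy Right is strictly dominated by Left (High: 8>1, Mid: 11>6, Low: 8>2) and is removed.
General Rowe's strategy Mid is strictly dominated by High (Left: 11>2) and is removed.
General Rowe's strategy Low is strictly dominated by High (Left: 11>5) and is removed.
Among the remaining strategies, none is strictly dominated by another pure strategy of the same player, so the elimination stops.
Surviving strategies — General Rowe: {High}; General Cole: {Left}.

High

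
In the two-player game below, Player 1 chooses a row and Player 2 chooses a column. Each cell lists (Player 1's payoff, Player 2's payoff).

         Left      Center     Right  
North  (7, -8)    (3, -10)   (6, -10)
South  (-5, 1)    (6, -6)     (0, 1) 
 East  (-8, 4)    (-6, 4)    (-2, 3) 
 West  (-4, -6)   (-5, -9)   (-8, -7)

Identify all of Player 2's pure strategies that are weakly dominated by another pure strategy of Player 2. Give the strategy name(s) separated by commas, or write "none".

Nothing dominates Left: Center at North (-8>-10); Right at North (-8>-10).
Center: dominated, since Left does at least as well everywhere (North: -8>-10, South: 1>-6, East: 4=4, West: -6>-9).
Right is weakly dominated by Left (North: -8>-10, South: 1=1, East: 4>3, West: -6>-7).

Center, Right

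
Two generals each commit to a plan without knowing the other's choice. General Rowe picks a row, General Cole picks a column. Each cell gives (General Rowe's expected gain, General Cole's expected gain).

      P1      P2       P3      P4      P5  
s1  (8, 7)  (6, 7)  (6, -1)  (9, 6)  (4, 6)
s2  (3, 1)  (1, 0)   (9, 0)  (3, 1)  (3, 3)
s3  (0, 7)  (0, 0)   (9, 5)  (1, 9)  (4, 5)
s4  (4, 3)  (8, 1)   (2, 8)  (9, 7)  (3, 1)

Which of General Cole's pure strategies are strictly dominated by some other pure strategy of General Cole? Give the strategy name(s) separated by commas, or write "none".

P1: no other strategy beats it everywhere (P2 at s1 (7=7); P3 at s1 (7>-1); P4 at s1 (7>6); P5 at s1 (7>6)).
P2 is not dominated — it holds its own against P1 at s1 (7=7); P3 at s1 (7>-1); P4 at s1 (7>6); P5 at s1 (7>6).
Nothing dominates P3: P1 at s4 (8>3); P2 at s2 (0=0); P4 at s4 (8>7); P5 at s3 (5=5).
Nothing dominates P4: P1 at s2 (1=1); P2 at s2 (1>0); P3 at s1 (6>-1); P5 at s1 (6=6).
Nothing dominates P5: P1 at s2 (3>1); P2 at s2 (3>0); P3 at s1 (6>-1); P4 at s1 (6=6).

none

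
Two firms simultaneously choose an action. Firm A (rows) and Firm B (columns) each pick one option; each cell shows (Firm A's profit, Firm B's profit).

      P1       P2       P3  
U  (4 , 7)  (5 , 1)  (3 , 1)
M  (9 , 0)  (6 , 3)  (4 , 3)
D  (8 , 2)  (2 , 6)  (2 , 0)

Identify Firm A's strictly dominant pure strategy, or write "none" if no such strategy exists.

M

M vs U: P1: 9>4, P2: 6>5, P3: 4>3.
M vs D: P1: 9>8, P2: 6>2, P3: 4>2.
M strictly beats every other strategy against every opponent action, so it is strictly dominant.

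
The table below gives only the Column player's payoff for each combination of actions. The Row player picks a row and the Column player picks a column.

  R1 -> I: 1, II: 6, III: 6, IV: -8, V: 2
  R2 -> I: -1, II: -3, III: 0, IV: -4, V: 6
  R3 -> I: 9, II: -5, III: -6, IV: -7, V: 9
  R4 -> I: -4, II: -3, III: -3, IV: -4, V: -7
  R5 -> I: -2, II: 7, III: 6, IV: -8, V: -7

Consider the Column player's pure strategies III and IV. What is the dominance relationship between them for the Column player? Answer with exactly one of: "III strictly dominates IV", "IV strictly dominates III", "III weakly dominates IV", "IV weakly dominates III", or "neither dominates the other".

III strictly dominates IV

Compare III to IV across each choice by the Row player: R1: 6>-8, R2: 0>-4, R3: -6>-7, R4: -3>-4, R5: 6>-8.
III gives a strictly higher payoff against each choice by the Row player, so III strictly dominates IV.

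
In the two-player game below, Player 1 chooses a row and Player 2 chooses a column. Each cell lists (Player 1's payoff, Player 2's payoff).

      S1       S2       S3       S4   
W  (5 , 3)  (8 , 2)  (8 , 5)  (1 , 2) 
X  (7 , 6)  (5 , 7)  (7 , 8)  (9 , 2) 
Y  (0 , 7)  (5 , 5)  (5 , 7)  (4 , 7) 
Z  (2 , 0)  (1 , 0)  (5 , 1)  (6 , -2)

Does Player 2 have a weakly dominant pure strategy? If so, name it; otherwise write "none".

S3

S3 vs S1: W: 5>3, X: 8>6, Y: 7=7, Z: 1>0.
S3 vs S2: W: 5>2, X: 8>7, Y: 7>5, Z: 1>0.
S3 vs S4: W: 5>2, X: 8>2, Y: 7=7, Z: 1>-2.
S3 is at least as good as every other strategy against every opponent action, so it is weakly dominant.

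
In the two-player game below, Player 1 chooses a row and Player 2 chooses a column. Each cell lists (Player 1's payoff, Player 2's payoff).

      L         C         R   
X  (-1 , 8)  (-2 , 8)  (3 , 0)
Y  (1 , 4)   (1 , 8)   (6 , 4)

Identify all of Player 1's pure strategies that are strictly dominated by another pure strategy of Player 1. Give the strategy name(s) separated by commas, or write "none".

X

X is strictly dominated by Y (L: 1>-1, C: 1>-2, R: 6>3).
Y: no other strategy beats it everywhere (X at L (1>-1)).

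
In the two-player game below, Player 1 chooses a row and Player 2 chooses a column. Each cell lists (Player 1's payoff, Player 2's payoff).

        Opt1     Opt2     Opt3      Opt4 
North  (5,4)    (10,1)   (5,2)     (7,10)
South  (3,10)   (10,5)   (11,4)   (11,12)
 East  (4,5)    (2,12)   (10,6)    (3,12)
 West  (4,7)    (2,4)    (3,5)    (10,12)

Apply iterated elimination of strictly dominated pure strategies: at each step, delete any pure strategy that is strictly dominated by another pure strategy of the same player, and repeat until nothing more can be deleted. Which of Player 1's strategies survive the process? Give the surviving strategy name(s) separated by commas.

Player 2's strategy Opt1 is strictly dominated by Opt4 (North: 10>4, South: 12>10, East: 12>5, West: 12>7) and is removed.
Row East is eliminated: South beats it against every remaining column (Opt2: 10>2, Opt3: 11>10, Opt4: 11>3).
Row West is eliminated: South beats it against every remaining column (Opt2: 10>2, Opt3: 11>3, Opt4: 11>10).
Column Opt2 is eliminated: Opt4 beats it against every remaining row (North: 10>1, South: 12>5).
Player 1's strategy North is strictly dominated by South (Opt3: 11>5, Opt4: 11>7) and is removed.
Column Opt3 is eliminated: Opt4 beats it against every remaining row (South: 12>4).
Among the remaining strategies, none is strictly dominated by another pure strategy of the same player, so the elimination stops.
Surviving strategies — Player 1: {South}; Player 2: {Opt4}.

South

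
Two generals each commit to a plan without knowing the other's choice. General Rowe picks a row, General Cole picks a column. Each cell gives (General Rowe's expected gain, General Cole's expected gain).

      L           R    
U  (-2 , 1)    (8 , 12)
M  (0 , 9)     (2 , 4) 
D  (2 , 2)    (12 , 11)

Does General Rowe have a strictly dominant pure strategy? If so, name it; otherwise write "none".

D

D vs U: L: 2>-2, R: 12>8.
D vs M: L: 2>0, R: 12>2.
D strictly beats every other strategy against every opponent action, so it is strictly dominant.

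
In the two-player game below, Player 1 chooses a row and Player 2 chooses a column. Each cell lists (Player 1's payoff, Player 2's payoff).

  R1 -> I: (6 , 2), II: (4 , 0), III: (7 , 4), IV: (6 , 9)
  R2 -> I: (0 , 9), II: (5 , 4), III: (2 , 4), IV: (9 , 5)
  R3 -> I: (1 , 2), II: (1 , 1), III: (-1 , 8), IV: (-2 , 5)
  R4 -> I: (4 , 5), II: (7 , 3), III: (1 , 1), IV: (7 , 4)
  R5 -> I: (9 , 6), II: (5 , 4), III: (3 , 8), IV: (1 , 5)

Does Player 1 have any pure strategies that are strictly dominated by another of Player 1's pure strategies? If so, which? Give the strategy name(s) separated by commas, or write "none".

R1 is not dominated — it holds its own against R2 at I (6>0); R3 at I (6>1); R4 at I (6>4); R5 at III (7>3).
R2 is not dominated — it holds its own against R1 at II (5>4); R3 at II (5>1); R4 at III (2>1); R5 at II (5=5).
R3 is strictly dominated by R1 (I: 6>1, II: 4>1, III: 7>-1, IV: 6>-2).
R4: no other strategy beats it everywhere (R1 at II (7>4); R2 at I (4>0); R3 at I (4>1); R5 at II (7>5)).
R5: no other strategy beats it everywhere (R1 at I (9>6); R2 at I (9>0); R3 at I (9>1); R4 at I (9>4)).

R3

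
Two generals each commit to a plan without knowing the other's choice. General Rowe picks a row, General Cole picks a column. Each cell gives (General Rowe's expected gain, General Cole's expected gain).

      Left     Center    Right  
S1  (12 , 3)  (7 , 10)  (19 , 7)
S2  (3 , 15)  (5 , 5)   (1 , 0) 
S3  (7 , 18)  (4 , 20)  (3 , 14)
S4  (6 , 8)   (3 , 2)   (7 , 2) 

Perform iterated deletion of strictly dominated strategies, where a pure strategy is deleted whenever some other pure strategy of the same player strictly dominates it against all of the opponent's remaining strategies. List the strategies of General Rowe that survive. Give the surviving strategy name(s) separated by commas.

S1

For General Rowe, S1 strictly dominates S2 on the remaining columns (Left: 12>3, Center: 7>5, Right: 19>1); eliminate S2.
Row S3 is eliminated: S1 beats it against every remaining column (Left: 12>7, Center: 7>4, Right: 19>3).
For General Rowe, S1 strictly dominates S4 on the remaining columns (Left: 12>6, Center: 7>3, Right: 19>7); eliminate S4.
General Cole's strategy Left is strictly dominated by Center (S1: 10>3) and is removed.
For General Cole, Center strictly dominates Right on the remaining rows (S1: 10>7); eliminate Right.
Among the remaining strategies, none is strictly dominated by another pure strategy of the same player, so the elimination stops.
Surviving strategies — General Rowe: {S1}; General Cole: {Center}.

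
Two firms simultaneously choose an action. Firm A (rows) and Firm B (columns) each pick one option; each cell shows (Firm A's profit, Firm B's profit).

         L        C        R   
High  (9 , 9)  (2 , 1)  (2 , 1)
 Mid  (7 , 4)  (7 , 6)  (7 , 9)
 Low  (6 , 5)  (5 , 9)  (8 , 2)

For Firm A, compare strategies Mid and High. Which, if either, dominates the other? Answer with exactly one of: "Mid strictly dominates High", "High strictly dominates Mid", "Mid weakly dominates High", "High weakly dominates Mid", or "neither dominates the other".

neither dominates the other

Compare Mid to High across every action of Firm B: L: 7<9, C: 7>2, R: 7>2.
Mid does better at C, R but worse at L; neither strategy dominates the other.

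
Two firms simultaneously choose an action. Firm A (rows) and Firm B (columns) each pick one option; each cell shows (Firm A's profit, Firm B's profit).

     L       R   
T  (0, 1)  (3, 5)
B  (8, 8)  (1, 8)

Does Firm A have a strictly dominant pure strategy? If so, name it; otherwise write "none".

T fails to dominate B at L (0<8).
B fails to dominate T at R (1<3).
No single strategy dominates all the others.

none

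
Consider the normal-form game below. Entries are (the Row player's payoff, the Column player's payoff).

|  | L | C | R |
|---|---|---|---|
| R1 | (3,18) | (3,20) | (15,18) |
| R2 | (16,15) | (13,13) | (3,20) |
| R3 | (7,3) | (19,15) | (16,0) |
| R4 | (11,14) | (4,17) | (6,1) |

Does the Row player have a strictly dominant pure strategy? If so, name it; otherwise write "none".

none

R1 fails to dominate R2 at L (3<16).
R2 fails to dominate R1 at R (3<15).
R3 fails to dominate R2 at L (7<16).
R4 fails to dominate R1 at R (6<15).
No single strategy dominates all the others.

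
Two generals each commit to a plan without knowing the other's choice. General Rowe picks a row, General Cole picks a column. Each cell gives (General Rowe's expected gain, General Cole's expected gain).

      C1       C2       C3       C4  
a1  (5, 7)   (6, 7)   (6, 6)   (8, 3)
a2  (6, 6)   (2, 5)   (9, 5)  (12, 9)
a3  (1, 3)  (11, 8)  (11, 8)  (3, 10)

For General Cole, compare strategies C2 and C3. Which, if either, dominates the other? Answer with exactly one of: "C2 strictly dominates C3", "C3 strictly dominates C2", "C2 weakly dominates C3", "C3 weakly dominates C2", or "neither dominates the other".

C2 weakly dominates C3

Compare C2 to C3 across each opponent action: a1: 7>6, a2: 5=5, a3: 8=8.
C2 is at least as good everywhere and strictly better somewhere (tied only at a2, a3), so C2 weakly but not strictly dominates C3.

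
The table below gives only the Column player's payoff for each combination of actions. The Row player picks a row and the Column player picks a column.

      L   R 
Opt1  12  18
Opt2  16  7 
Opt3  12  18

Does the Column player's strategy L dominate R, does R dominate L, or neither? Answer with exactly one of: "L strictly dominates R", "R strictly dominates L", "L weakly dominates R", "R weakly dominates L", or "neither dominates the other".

neither dominates the other

L's payoffs vs R's, by the Row player's action — Opt1: 12<18, Opt2: 16>7, Opt3: 12<18.
L does better at Opt2 but worse at Opt1, Opt3; neither strategy dominates the other.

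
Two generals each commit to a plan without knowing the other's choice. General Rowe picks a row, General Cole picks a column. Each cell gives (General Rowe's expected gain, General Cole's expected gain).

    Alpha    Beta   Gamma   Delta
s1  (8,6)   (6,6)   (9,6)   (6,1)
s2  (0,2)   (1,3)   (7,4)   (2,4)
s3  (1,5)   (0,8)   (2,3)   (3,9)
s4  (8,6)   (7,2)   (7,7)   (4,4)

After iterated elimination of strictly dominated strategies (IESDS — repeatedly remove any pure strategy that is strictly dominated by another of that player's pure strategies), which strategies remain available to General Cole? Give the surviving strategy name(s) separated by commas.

Alpha, Beta, Gamma

General Rowe's strategy s2 is strictly dominated by s1 (Alpha: 8>0, Beta: 6>1, Gamma: 9>7, Delta: 6>2) and is removed.
General Rowe's strategy s3 is strictly dominated by s1 (Alpha: 8>1, Beta: 6>0, Gamma: 9>2, Delta: 6>3) and is removed.
Column Delta is eliminated: Alpha beats it against every remaining row (s1: 6>1, s4: 6>4).
Among the remaining strategies, none is strictly dominated by another pure strategy of the same player, so the elimination stops.
Surviving strategies — General Rowe: {s1, s4}; General Cole: {Alpha, Beta, Gamma}.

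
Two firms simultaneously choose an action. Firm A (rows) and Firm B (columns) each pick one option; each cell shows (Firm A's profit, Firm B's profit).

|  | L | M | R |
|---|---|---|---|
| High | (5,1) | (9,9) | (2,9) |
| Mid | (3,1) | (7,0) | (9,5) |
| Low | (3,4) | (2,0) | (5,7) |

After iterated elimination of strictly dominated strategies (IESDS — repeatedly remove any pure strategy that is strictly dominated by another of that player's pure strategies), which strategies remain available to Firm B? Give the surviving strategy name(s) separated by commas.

For Firm B, R strictly dominates L on the remaining rows (High: 9>1, Mid: 5>1, Low: 7>4); eliminate L.
For Firm A, Mid strictly dominates Low on the remaining columns (M: 7>2, R: 9>5); eliminate Low.
Among the remaining strategies, none is strictly dominated by another pure strategy of the same player, so the elimination stops.
Surviving strategies — Firm A: {High, Mid}; Firm B: {M, R}.

M, R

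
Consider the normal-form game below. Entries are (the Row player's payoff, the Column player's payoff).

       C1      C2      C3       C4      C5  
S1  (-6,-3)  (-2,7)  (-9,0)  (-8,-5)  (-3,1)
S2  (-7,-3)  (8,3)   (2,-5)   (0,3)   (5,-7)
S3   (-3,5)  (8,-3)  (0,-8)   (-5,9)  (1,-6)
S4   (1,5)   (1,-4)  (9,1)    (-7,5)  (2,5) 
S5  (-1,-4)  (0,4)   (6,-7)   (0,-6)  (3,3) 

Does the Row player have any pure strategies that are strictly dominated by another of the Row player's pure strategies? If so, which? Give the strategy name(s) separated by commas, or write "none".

S3 strictly dominates S1 — C1: -3>-6, C2: 8>-2, C3: 0>-9, C4: -5>-8, C5: 1>-3.
Nothing dominates S2: S1 at C2 (8>-2); S3 at C2 (8=8); S4 at C2 (8>1); S5 at C2 (8>0).
S3: no other strategy beats it everywhere (S1 at C1 (-3>-6); S2 at C1 (-3>-7); S4 at C2 (8>1); S5 at C2 (8>0)).
S4: no other strategy beats it everywhere (S1 at C1 (1>-6); S2 at C1 (1>-7); S3 at C1 (1>-3); S5 at C1 (1>-1)).
S5 is not dominated — it holds its own against S1 at C1 (-1>-6); S2 at C1 (-1>-7); S3 at C1 (-1>-3); S4 at C4 (0>-7).

S1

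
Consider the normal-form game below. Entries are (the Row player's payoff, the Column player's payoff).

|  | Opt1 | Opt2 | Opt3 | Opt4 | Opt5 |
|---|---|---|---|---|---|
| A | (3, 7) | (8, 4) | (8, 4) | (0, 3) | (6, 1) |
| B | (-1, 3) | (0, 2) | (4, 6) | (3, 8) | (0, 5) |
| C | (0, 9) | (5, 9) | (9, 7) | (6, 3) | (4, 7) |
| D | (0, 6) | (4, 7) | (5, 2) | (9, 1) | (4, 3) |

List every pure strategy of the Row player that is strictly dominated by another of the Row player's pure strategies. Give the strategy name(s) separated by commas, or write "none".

B

A is not dominated — it holds its own against B at Opt1 (3>-1); C at Opt1 (3>0); D at Opt1 (3>0).
B: dominated, since C does at least as well everywhere (Opt1: 0>-1, Opt2: 5>0, Opt3: 9>4, Opt4: 6>3, Opt5: 4>0).
C: no other strategy beats it everywhere (A at Opt3 (9>8); B at Opt1 (0>-1); D at Opt1 (0=0)).
D: no other strategy beats it everywhere (A at Opt4 (9>0); B at Opt1 (0>-1); C at Opt1 (0=0)).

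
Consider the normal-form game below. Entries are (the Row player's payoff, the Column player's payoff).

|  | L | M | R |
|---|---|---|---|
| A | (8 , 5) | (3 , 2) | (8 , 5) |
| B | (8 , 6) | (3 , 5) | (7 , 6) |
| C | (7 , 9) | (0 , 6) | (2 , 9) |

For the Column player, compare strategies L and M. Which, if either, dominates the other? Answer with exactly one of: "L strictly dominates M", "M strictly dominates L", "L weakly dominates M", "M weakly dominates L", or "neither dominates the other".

L's payoffs vs M's, by the Row player's action — A: 5>2, B: 6>5, C: 9>6.
Every comparison favours L, so L strictly dominates M.

L strictly dominates M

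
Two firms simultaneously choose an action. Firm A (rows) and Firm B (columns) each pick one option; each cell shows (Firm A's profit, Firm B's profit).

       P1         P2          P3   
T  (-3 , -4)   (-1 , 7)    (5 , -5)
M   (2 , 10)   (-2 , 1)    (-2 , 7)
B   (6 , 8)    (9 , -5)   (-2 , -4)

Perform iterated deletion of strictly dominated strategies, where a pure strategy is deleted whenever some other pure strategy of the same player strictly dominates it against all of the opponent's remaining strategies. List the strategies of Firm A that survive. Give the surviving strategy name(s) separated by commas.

B

Firm B's strategy P3 is strictly dominated by P1 (T: -4>-5, M: 10>7, B: 8>-4) and is removed.
Row T is eliminated: B beats it against every remaining column (P1: 6>-3, P2: 9>-1).
Row M is eliminated: B beats it against every remaining column (P1: 6>2, P2: 9>-2).
For Firm B, P1 strictly dominates P2 on the remaining rows (B: 8>-5); eliminate P2.
Among the remaining strategies, none is strictly dominated by another pure strategy of the same player, so the elimination stops.
Surviving strategies — Firm A: {B}; Firm B: {P1}.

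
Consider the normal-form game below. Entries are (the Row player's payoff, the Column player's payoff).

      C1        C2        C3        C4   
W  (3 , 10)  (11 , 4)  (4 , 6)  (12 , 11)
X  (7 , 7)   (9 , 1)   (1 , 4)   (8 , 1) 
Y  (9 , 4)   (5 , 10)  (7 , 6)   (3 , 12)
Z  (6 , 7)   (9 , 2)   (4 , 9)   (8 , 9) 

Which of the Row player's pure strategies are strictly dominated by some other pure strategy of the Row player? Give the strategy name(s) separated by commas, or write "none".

none

Nothing dominates W: X at C2 (11>9); Y at C2 (11>5); Z at C2 (11>9).
X: no other strategy beats it everywhere (W at C1 (7>3); Y at C2 (9>5); Z at C1 (7>6)).
Y: no other strategy beats it everywhere (W at C1 (9>3); X at C1 (9>7); Z at C1 (9>6)).
Z is not dominated — it holds its own against W at C1 (6>3); X at C2 (9=9); Y at C2 (9>5).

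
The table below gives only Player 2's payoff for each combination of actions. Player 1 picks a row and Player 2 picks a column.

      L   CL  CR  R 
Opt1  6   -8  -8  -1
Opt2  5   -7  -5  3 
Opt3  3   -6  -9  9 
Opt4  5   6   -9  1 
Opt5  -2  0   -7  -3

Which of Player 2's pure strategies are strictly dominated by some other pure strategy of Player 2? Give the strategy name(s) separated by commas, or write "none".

L: no other strategy beats it everywhere (CL at Opt1 (6>-8); CR at Opt1 (6>-8); R at Opt1 (6>-1)).
CL is not dominated — it holds its own against L at Opt4 (6>5); CR at Opt1 (-8=-8); R at Opt4 (6>1).
CR is strictly dominated by L (Opt1: 6>-8, Opt2: 5>-5, Opt3: 3>-9, Opt4: 5>-9, Opt5: -2>-7).
R: no other strategy beats it everywhere (L at Opt3 (9>3); CL at Opt1 (-1>-8); CR at Opt1 (-1>-8)).

CR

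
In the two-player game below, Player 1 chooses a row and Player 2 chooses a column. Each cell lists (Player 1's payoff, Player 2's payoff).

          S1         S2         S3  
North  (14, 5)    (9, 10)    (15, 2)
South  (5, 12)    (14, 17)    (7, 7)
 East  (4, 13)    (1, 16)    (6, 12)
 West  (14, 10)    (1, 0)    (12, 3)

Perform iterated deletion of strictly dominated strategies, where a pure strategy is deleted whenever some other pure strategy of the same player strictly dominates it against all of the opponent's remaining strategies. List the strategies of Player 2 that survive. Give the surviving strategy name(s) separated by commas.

Player 1's strategy East is strictly dominated by North (S1: 14>4, S2: 9>1, S3: 15>6) and is removed.
For Player 2, S1 strictly dominates S3 on the remaining rows (North: 5>2, South: 12>7, West: 10>3); eliminate S3.
Among the remaining strategies, none is strictly dominated by another pure strategy of the same player, so the elimination stops.
Surviving strategies — Player 1: {North, South, West}; Player 2: {S1, S2}.

S1, S2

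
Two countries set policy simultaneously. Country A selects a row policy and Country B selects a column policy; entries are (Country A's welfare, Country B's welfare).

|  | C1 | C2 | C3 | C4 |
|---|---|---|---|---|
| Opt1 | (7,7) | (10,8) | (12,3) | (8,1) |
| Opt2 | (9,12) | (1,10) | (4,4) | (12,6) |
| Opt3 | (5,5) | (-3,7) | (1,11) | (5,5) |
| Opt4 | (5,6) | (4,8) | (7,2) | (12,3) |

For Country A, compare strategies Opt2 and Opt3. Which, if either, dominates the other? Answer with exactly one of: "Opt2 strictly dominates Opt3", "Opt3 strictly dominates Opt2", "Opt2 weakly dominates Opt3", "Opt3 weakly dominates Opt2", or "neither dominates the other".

Compare Opt2 to Opt3 across every action of Country B: C1: 9>5, C2: 1>-3, C3: 4>1, C4: 12>5.
Opt2 gives a strictly higher payoff against every action of Country B, so Opt2 strictly dominates Opt3.

Opt2 strictly dominates Opt3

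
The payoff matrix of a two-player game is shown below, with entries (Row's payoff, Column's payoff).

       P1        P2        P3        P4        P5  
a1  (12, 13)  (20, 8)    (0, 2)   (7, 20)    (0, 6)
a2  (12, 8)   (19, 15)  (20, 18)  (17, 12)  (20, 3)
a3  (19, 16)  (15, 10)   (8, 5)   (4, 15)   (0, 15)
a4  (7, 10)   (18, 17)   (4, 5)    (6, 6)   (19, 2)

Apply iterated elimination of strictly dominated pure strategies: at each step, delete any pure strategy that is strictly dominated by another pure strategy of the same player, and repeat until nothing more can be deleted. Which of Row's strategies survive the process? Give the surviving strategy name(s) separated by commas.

Row's strategy a4 is strictly dominated by a2 (P1: 12>7, P2: 19>18, P3: 20>4, P4: 17>6, P5: 20>19) and is removed.
For Column, P1 strictly dominates P5 on the remaining rows (a1: 13>6, a2: 8>3, a3: 16>15); eliminate P5.
Among the remaining strategies, none is strictly dominated by another pure strategy of the same player, so the elimination stops.
Surviving strategies — Row: {a1, a2, a3}; Column: {P1, P2, P3, P4}.

a1, a2, a3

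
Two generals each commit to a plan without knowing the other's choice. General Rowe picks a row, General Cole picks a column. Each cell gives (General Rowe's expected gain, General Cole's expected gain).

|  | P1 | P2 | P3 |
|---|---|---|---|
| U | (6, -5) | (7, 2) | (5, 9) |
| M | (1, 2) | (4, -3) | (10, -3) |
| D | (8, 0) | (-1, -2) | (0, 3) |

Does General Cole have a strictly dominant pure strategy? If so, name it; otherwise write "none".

none

P1 fails to dominate P2 at U (-5<2).
P2 fails to dominate P1 at M (-3<2).
P3 fails to dominate P1 at M (-3<2).
No single strategy dominates all the others.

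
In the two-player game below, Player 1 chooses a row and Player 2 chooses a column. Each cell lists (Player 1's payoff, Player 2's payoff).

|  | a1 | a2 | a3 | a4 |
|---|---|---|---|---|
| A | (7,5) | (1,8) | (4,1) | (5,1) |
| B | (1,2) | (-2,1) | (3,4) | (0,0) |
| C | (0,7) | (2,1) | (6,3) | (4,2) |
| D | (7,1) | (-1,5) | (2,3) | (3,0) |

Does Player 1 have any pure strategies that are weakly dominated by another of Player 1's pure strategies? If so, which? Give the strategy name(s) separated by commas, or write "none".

A is not dominated — it holds its own against B at a1 (7>1); C at a1 (7>0); D at a2 (1>-1).
B is weakly dominated by A (a1: 7>1, a2: 1>-2, a3: 4>3, a4: 5>0).
Nothing dominates C: A at a2 (2>1); B at a2 (2>-2); D at a2 (2>-1).
D: dominated, since A does at least as well everywhere (a1: 7=7, a2: 1>-1, a3: 4>2, a4: 5>3).

B, D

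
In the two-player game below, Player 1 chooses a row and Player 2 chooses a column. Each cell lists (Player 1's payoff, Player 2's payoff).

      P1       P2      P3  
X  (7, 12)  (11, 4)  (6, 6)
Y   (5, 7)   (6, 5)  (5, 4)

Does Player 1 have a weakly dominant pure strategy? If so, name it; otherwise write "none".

X

X vs Y: P1: 7>5, P2: 11>6, P3: 6>5.
X is at least as good as every other strategy against every opponent action, so it is weakly dominant.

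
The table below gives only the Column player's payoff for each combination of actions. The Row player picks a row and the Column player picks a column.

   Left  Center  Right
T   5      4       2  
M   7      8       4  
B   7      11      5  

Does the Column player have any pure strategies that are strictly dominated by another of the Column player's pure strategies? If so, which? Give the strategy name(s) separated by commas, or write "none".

Right

Nothing dominates Left: Center at T (5>4); Right at T (5>2).
Nothing dominates Center: Left at M (8>7); Right at T (4>2).
Left strictly dominates Right — T: 5>2, M: 7>4, B: 7>5.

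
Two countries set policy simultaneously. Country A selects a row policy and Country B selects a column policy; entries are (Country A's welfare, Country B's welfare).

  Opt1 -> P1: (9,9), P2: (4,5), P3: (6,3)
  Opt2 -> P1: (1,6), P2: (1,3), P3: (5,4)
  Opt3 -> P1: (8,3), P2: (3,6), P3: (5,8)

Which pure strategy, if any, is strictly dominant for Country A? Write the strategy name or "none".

Opt1

Opt1 vs Opt2: P1: 9>1, P2: 4>1, P3: 6>5.
Opt1 vs Opt3: P1: 9>8, P2: 4>3, P3: 6>5.
Opt1 strictly beats every other strategy against every opponent action, so it is strictly dominant.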